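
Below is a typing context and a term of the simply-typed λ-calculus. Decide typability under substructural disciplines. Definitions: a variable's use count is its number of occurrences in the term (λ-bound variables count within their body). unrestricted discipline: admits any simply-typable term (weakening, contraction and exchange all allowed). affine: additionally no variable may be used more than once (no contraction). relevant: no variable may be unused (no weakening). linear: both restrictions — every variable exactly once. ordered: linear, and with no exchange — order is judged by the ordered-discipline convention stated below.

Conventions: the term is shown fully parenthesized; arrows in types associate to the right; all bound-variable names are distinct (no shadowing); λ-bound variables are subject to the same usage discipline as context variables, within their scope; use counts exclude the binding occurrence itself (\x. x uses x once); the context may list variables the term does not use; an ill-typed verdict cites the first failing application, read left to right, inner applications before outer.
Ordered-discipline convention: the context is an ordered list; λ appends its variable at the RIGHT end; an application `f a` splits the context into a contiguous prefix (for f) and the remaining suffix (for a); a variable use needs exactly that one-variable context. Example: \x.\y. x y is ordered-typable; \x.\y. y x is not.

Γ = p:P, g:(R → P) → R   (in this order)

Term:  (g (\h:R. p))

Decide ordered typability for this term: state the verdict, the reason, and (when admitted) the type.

no — unused: h — weakening required
use counts: p: 1, g: 1, h [bound]: 0
uses in reading order: g, p
typing: well-typed at R
per-discipline verdicts: ordered ✗ · linear ✗ · affine ✓ · relevant ✗ · unrestricted ✓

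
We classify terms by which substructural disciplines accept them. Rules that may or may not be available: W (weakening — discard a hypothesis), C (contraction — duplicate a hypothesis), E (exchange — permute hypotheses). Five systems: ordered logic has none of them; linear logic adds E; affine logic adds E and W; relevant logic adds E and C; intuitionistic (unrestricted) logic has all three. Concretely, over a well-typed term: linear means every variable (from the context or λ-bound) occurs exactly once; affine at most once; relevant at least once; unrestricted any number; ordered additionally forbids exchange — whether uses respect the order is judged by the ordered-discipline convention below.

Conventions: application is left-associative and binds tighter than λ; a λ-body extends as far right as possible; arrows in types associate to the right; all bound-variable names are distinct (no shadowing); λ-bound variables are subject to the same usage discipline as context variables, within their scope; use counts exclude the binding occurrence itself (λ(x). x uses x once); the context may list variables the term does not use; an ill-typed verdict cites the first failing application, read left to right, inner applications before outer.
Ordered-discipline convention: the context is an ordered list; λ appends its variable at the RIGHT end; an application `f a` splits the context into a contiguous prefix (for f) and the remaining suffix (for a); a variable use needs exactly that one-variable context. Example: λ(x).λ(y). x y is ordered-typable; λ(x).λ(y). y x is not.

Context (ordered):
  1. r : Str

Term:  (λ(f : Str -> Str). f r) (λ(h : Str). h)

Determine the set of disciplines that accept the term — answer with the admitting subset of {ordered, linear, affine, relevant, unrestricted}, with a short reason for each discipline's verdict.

admitted by: linear, affine, relevant, unrestricted
counts: r: 1×, f (bound): 1×, h (bound): 1×
order of uses: f, r, h
typing: the term checks, with type Str
ordered: ✗, needs exchange: uses follow f, r, h
linear: ✓, single use per variable (r, f, h)
affine: ✓, no duplicate uses among r, f, h
relevant: ✓, at least one use each (r, f, h)
unrestricted: ✓, well-typed at Str; no restrictions here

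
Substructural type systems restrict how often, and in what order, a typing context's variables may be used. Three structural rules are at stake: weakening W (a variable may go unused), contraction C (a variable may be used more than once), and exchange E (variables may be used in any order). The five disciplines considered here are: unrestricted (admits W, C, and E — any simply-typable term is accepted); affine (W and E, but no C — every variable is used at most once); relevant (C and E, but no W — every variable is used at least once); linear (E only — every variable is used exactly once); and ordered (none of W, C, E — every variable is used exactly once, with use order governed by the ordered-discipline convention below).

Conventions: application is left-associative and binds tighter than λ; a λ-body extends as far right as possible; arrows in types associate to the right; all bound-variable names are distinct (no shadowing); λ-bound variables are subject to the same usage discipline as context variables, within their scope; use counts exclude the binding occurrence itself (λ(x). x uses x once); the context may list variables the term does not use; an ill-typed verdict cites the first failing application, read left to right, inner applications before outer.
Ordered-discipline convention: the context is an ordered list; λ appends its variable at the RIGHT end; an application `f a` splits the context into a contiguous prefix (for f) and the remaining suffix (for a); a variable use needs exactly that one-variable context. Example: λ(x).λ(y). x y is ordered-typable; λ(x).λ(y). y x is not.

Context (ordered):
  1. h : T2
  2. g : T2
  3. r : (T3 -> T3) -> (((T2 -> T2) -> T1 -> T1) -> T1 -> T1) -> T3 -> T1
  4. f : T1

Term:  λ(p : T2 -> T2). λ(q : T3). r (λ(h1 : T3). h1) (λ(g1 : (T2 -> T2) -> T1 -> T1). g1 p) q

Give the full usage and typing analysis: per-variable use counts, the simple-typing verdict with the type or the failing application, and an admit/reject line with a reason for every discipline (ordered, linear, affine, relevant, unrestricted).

usage: h=0; g=0; r=1; f=0; p (λ-bound)=1; q (λ-bound)=1; h1 (λ-bound)=1; g1 (λ-bound)=1
order of uses: r, h1, g1, p, q
typing: well-typed at (T2 -> T2) -> T3 -> T1
ordered: ✗ — needs weakening: h, g, f unused
linear: ✗ — needs weakening: h, g, f unused
affine: ✓ — h, g, r, f, p, q, h1, g1: no repeats, contraction unneeded
relevant: ✗ — needs weakening: h, g, f unused
unrestricted: ✓ — well-typed at (T2 -> T2) -> T3 -> T1; no restrictions here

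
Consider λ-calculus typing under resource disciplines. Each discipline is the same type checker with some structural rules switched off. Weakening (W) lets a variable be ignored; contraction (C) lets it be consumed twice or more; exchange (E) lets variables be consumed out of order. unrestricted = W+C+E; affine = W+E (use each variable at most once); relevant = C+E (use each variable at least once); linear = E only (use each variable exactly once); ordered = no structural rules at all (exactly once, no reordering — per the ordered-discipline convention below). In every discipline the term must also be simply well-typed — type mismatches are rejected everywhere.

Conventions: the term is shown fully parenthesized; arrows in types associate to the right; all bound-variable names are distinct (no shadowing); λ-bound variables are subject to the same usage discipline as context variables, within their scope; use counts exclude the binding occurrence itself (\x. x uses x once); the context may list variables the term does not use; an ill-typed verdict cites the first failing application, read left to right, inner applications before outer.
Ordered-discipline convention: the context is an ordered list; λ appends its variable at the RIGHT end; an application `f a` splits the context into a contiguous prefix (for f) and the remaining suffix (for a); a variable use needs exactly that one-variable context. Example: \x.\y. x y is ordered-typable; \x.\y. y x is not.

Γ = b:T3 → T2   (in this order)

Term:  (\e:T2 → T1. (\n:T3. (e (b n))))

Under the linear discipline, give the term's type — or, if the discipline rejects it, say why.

term : (T2 → T1) → T3 → T1
usage: b: 1×; e [bound]: 1×; n [bound]: 1×
use order (left to right): e, b, n
typing: ✓ — (T2 → T1) → T3 → T1
per-discipline verdicts: ordered ✗, linear ✓, affine ✓, relevant ✓, unrestricted ✓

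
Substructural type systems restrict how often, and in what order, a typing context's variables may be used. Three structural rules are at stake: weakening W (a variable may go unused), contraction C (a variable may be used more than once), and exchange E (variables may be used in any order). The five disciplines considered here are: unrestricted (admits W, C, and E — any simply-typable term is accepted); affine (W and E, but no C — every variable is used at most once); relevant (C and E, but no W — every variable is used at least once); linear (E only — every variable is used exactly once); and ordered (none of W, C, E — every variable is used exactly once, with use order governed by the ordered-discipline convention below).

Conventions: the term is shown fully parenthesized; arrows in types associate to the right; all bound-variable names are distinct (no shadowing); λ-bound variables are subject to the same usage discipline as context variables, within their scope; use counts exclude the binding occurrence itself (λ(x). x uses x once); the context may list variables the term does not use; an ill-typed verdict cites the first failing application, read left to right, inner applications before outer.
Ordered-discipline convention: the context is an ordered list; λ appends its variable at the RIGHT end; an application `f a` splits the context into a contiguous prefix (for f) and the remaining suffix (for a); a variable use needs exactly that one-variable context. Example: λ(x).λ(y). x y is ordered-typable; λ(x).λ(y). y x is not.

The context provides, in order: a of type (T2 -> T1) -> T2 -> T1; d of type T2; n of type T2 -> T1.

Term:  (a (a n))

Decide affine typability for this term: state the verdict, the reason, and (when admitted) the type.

no — repeated use of a ×2
use counts: a: 2×; d: 0×; n: 1×
order of uses: a, a, n
typing: the term checks, with type T2 -> T1
summary: ordered ✗; linear ✗; affine ✗; relevant ✗; unrestricted ✓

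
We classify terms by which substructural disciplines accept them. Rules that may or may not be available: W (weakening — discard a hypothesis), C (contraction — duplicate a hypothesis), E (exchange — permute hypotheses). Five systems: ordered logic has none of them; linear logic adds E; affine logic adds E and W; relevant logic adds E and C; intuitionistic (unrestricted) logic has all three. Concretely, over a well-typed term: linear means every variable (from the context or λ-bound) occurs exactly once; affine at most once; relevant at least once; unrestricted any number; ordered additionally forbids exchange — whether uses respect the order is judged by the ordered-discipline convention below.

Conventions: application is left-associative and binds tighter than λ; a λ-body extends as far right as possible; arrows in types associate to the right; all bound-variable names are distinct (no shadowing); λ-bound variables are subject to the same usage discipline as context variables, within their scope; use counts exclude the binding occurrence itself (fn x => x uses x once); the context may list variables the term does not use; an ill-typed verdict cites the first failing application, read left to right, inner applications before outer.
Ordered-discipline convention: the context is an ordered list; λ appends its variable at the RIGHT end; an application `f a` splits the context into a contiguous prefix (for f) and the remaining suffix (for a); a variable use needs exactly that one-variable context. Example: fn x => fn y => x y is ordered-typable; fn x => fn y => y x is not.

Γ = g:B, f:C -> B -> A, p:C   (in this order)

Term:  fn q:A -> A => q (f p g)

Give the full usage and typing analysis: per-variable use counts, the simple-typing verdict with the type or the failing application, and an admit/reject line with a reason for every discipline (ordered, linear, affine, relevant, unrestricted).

counts: g: 1×; f: 1×; p: 1×; q (bound): 1×
use order (left to right): q, f, p, g
typing: well-typed at (A -> A) -> A
ordered ✗ (needs exchange: uses follow q, f, p, g)
linear ✓ (exactly-once usage across g, f, p, q)
affine ✓ (g, f, p, q: no repeats, contraction unneeded)
relevant ✓ (none of g, f, p, q goes unused)
unrestricted ✓ (well-typed at (A -> A) -> A; no restrictions here)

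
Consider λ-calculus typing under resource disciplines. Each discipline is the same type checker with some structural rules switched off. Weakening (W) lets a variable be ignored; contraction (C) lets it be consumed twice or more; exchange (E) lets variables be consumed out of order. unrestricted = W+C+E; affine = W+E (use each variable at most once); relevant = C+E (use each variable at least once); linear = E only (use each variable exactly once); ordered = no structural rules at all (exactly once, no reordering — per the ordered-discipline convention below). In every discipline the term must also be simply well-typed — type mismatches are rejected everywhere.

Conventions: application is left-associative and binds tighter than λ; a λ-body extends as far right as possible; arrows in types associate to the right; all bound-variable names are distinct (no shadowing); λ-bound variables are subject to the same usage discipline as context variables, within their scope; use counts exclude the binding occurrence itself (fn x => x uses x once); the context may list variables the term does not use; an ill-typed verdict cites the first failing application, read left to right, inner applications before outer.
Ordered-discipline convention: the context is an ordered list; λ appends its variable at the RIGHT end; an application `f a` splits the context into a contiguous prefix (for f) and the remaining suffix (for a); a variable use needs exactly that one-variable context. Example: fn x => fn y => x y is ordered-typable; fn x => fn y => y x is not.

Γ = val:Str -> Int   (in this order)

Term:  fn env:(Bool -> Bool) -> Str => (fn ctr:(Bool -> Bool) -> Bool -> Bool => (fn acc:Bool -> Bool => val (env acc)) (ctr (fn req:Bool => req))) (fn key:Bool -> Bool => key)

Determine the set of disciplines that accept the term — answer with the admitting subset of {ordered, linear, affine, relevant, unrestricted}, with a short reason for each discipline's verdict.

accepted by: ordered, linear, affine, relevant, unrestricted
variable uses: val: 1×, env [bound]: 1×, ctr [bound]: 1×, acc [bound]: 1×, req [bound]: 1×, key [bound]: 1×
left-to-right use order: val, env, acc, ctr, req, key
typing: the term checks, with type ((Bool -> Bool) -> Str) -> Int
ordered: ✓, val, env, ctr, acc, req, key: once each, no exchange needed
linear: ✓, each of val, env, ctr, acc, req, key used exactly once
affine: ✓, at most one use each (val, env, ctr, acc, req, key)
relevant: ✓, every one of val, env, ctr, acc, req, key appears
unrestricted: ✓, type-checks (((Bool -> Bool) -> Str) -> Int) and nothing is barred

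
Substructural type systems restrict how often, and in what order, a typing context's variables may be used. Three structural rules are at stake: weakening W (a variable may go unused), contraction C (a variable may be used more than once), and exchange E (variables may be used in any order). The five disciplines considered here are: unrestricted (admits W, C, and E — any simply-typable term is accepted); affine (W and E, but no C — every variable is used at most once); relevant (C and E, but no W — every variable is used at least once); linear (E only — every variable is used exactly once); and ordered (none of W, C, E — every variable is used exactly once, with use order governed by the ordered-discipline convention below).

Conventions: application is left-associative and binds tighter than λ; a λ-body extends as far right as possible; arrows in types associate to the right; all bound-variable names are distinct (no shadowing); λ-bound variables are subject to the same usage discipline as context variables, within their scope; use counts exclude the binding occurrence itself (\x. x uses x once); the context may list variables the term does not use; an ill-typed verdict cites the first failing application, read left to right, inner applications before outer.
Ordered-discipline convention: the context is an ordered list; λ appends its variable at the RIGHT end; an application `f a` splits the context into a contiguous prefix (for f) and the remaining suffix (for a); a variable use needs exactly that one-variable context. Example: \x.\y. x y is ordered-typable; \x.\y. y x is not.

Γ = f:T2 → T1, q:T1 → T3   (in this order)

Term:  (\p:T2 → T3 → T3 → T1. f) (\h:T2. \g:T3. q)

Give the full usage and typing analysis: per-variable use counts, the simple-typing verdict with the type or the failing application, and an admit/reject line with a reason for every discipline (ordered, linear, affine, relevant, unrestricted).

usage: f=1, q=1, p [bound]=0, h [bound]=0, g [bound]=0
uses in reading order: f, q
typing: ill-typed: argument of type T2 → T3 → T1 → T3 where T2 → T3 → T3 → T1 is required
ordered ✗ (the type mismatch rejects it)
linear ✗ (not simply typable)
affine ✗ (fails simple typing)
relevant ✗ (a type mismatch blocks all five)
unrestricted ✗ (the type mismatch rejects it)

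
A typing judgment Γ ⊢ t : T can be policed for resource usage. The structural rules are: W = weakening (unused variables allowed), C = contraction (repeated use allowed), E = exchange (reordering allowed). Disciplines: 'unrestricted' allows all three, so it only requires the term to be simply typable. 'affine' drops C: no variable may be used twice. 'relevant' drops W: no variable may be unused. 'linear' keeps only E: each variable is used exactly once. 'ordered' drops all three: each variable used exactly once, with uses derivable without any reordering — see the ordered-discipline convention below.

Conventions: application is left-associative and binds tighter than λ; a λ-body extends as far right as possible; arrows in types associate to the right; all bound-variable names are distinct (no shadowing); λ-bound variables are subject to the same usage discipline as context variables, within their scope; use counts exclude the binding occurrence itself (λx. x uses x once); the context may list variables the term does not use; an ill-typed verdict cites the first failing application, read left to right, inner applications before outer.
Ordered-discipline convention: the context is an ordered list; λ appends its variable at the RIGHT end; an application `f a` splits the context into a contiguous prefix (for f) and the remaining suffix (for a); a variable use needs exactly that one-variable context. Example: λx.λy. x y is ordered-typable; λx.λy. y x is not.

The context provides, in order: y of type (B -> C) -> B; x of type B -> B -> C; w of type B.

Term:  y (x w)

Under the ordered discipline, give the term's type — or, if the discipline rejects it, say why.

term : B
variable uses: y=1, x=1, w=1
order of uses: y, x, w
typing: the term checks, with type B
summary: ordered ✓; linear ✓; affine ✓; relevant ✓; unrestricted ✓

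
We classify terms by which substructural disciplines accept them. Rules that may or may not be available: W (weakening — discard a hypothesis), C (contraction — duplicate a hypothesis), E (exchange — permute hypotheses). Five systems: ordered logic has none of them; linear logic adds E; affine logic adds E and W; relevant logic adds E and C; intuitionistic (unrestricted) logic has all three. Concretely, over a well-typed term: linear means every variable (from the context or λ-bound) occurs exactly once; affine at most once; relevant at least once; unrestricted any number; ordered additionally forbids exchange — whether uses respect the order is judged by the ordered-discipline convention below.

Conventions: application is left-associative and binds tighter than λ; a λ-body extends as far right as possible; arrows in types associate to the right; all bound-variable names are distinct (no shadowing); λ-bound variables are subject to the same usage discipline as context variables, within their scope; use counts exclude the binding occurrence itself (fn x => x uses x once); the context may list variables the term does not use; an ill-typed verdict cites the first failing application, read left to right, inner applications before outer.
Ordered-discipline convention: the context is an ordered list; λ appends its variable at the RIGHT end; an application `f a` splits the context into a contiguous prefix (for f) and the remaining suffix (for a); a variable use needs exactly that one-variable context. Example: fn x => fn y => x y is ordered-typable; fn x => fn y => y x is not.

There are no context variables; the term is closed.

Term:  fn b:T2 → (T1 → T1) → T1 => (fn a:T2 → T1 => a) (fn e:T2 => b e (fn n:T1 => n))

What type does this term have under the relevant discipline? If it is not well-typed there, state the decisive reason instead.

term : (T2 → (T1 → T1) → T1) → T2 → T1
counts: b (λ-bound): 1; a (λ-bound): 1; e (λ-bound): 1; n (λ-bound): 1
order of uses: a, b, e, n
typing: well-typed — term : (T2 → (T1 → T1) → T1) → T2 → T1
across the five disciplines: ordered ✓, linear ✓, affine ✓, relevant ✓, unrestricted ✓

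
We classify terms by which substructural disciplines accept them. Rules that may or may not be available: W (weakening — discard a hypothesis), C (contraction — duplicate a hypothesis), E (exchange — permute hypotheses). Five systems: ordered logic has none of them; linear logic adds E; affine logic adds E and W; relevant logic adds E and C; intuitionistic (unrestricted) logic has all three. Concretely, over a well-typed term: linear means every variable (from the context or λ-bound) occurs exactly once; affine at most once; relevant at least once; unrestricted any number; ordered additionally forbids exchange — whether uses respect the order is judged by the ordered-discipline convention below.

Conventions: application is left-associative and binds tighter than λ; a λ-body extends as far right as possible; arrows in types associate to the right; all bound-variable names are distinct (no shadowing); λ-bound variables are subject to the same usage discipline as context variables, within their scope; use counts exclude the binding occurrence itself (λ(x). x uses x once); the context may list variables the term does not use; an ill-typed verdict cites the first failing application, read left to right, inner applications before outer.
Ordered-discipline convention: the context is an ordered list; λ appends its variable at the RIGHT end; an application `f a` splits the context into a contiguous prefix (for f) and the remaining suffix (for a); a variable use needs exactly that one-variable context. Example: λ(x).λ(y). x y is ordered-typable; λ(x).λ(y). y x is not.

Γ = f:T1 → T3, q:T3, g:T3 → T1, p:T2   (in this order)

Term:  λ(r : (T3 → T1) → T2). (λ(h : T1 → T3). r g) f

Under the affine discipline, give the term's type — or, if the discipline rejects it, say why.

term : ((T3 → T1) → T2) → T2
usage: f=1, q=0, g=1, p=0, r [bound]=1, h [bound]=0
order of uses: r, g, f
typing: the term checks, with type ((T3 → T1) → T2) → T2
summary: ordered ✗; linear ✗; affine ✓; relevant ✗; unrestricted ✓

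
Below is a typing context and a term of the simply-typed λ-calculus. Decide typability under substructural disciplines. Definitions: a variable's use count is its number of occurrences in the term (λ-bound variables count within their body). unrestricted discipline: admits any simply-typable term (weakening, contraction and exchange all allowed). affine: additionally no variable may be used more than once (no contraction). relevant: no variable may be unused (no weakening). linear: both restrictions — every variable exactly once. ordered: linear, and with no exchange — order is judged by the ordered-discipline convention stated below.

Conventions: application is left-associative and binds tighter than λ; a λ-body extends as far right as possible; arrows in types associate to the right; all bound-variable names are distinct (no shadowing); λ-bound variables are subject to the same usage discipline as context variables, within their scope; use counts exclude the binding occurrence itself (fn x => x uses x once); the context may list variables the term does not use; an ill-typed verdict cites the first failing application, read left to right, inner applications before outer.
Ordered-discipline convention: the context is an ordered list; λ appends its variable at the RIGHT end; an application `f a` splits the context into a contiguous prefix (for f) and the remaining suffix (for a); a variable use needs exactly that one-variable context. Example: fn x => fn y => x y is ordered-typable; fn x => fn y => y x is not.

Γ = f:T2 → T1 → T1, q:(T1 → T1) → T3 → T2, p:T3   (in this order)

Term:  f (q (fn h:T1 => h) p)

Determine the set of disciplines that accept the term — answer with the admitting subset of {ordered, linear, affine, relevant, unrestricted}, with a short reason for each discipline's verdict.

admitted in: ordered, linear, affine, relevant, unrestricted
usage: f: 1×, q: 1×, p: 1×, h (bound): 1×
order of uses: f, q, h, p
typing: ✓ — T1 → T1
ordered: ✓ — one use each (f, q, p, h); ordered split holds
linear: ✓ — exactly-once usage across f, q, p, h
affine: ✓ — f, q, p, h: no repeats, contraction unneeded
relevant: ✓ — at least one use each (f, q, p, h)
unrestricted: ✓ — typability at T1 → T1 is all that's needed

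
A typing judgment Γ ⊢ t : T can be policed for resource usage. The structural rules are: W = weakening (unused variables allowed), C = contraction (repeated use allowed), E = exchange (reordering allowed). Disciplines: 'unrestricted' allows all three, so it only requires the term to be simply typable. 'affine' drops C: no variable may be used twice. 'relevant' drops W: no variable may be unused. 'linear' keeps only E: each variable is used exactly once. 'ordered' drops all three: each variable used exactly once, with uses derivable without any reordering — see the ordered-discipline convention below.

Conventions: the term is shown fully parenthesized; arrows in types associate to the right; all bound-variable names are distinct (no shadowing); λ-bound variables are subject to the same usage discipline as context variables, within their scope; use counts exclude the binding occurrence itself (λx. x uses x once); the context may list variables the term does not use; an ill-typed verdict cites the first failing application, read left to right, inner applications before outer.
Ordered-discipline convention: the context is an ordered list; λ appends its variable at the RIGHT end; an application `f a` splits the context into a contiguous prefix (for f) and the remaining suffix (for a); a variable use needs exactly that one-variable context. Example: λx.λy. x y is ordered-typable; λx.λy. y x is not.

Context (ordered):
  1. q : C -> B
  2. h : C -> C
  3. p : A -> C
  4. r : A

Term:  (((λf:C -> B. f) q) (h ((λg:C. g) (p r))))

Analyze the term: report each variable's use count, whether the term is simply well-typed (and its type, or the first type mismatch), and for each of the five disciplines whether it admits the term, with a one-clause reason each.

usage: q: 1×, h: 1×, p: 1×, r: 1×, f [bound]: 1×, g [bound]: 1×
use order (left to right): f, q, h, g, p, r
typing: well-typed at B
ordered: ✓, single-use (q, h, p, r, f, g), ordered derivation ok
linear: ✓, single use per variable (q, h, p, r, f, g)
affine: ✓, no duplicate uses among q, h, p, r, f, g
relevant: ✓, every one of q, h, p, r, f, g appears
unrestricted: ✓, simply typable at B; W, C, E all held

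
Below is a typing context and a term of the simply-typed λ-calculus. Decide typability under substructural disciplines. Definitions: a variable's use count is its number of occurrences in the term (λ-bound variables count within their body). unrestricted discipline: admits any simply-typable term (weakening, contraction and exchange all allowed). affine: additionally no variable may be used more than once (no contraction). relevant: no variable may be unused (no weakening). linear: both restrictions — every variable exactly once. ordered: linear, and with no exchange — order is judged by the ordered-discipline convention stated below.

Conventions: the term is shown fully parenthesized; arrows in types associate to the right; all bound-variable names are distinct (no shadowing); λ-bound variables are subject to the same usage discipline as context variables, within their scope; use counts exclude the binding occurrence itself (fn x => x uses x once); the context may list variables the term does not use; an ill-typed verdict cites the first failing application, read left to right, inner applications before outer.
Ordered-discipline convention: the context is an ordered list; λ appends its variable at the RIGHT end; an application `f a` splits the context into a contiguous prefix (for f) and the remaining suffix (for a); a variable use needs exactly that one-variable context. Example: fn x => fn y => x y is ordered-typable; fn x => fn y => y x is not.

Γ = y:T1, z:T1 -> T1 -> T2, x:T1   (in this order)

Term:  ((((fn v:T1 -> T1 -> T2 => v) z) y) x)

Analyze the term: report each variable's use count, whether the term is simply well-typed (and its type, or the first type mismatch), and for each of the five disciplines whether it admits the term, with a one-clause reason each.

variable uses: y=1; z=1; x=1; v (λ-bound)=1
left-to-right use order: v, z, y, x
typing: well-typed at T2
ordered ✗ (no contiguous prefix/suffix split fits v, z, y, x)
linear ✓ (each of y, z, x, v used exactly once)
affine ✓ (at most one use each (y, z, x, v))
relevant ✓ (none of y, z, x, v goes unused)
unrestricted ✓ (type-checks (T2) and nothing is barred)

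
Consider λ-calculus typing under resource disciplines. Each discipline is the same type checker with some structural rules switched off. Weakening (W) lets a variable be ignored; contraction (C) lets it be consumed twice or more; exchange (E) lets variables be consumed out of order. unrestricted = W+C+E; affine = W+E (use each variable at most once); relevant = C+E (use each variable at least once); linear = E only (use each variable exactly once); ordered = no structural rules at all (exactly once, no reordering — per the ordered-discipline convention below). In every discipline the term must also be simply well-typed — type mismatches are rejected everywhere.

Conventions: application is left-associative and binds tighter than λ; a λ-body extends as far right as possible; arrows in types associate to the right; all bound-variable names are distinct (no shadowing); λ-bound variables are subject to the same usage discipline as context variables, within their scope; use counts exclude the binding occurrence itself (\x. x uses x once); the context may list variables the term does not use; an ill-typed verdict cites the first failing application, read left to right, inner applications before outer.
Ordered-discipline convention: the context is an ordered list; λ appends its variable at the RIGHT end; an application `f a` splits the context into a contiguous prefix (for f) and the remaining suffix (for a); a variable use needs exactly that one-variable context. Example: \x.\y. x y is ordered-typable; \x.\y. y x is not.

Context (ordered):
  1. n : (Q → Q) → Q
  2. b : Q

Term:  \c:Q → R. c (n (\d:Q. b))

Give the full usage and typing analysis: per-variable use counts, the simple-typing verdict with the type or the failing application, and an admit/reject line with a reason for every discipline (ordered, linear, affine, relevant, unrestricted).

use counts: n ×1, b ×1, c (bound) ×1, d (bound) ×0
left-to-right use order: c, n, b
typing: the term checks, with type (Q → R) → R
ordered: ✗, d never used (weakening)
linear: ✗, d never used (weakening)
affine: ✓, no duplicate uses among n, b, c, d
relevant: ✗, d never used (weakening)
unrestricted: ✓, type-checks ((Q → R) → R) and nothing is barred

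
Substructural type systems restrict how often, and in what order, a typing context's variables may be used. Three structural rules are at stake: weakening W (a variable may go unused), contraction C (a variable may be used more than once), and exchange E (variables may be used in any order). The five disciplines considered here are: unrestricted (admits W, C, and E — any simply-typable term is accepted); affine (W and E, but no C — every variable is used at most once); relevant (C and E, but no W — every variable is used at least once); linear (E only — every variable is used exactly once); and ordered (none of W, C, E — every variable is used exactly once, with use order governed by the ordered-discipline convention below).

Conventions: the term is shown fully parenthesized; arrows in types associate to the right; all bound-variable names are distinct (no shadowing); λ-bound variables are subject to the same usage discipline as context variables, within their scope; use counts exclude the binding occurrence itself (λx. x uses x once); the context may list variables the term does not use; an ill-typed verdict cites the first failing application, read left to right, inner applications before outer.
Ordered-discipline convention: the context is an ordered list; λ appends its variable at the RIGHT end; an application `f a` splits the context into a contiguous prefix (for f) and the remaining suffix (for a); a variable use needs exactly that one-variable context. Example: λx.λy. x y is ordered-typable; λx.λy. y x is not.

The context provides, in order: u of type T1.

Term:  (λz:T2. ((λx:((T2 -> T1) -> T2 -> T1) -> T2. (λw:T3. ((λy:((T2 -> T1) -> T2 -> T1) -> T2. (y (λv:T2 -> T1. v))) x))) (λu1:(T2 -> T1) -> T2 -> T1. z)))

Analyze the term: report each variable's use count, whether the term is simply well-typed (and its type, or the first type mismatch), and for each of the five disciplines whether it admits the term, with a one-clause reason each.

variable uses: u=0, z (bound)=1, x (bound)=1, w (bound)=0, y (bound)=1, v (bound)=1, u1 (bound)=0
order of uses: y, v, x, z
typing: the term checks, with type T2 -> T3 -> T2
ordered: ✗ — unused: u, w, u1 — weakening required
linear: ✗ — unused: u, w, u1 — weakening required
affine: ✓ — at most one use each (u, z, x, w, y, v, u1)
relevant: ✗ — unused: u, w, u1 — weakening required
unrestricted: ✓ — type-checks (T2 -> T3 -> T2) and nothing is barred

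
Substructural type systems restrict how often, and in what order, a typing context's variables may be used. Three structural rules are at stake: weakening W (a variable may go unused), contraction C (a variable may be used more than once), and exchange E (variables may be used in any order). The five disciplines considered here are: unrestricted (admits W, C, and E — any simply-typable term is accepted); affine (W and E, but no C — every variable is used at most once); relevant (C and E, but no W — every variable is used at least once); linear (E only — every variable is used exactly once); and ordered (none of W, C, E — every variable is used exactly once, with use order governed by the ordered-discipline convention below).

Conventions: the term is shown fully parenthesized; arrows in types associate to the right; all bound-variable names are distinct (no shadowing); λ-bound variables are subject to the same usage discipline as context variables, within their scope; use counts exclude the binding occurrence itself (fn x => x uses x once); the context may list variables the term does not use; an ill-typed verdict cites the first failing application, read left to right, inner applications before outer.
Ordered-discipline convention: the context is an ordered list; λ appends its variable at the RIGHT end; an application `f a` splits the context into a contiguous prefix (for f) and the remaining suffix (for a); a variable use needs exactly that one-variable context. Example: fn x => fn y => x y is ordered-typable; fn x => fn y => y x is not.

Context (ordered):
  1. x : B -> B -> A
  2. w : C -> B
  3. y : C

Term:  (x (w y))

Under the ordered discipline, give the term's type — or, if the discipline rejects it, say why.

term : B -> A
variable uses: x=1; w=1; y=1
uses in reading order: x, w, y
typing: the term checks, with type B -> A
all disciplines: ordered ✓, linear ✓, affine ✓, relevant ✓, unrestricted ✓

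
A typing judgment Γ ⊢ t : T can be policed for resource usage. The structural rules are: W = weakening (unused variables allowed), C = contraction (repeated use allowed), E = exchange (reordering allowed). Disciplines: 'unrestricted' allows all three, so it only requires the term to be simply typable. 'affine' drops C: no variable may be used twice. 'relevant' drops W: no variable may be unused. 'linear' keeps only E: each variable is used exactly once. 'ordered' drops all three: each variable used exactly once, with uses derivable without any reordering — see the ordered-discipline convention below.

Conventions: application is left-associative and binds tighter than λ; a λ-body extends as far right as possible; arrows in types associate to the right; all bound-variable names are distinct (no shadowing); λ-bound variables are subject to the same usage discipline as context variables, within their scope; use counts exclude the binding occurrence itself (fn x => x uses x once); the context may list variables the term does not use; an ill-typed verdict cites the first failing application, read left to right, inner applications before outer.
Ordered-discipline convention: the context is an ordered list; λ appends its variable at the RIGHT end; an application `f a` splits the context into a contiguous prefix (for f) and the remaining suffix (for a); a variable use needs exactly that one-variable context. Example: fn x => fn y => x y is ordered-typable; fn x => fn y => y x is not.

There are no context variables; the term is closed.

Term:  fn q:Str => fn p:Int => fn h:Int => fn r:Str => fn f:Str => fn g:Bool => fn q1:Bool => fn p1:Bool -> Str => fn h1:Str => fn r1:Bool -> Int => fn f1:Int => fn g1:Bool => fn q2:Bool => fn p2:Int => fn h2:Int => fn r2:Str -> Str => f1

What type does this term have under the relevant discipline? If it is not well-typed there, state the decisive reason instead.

not well-typed under relevant — needs weakening: q, p, h, r, f, g, q1, p1, h1, r1, g1, q2, p2, h2, r2 unused
use counts: q (bound) ×0; p (bound) ×0; h (bound) ×0; r (bound) ×0; f (bound) ×0; g (bound) ×0; q1 (bound) ×0; p1 (bound) ×0; h1 (bound) ×0; r1 (bound) ×0; f1 (bound) ×1; g1 (bound) ×0; q2 (bound) ×0; p2 (bound) ×0; h2 (bound) ×0; r2 (bound) ×0
order of uses: f1
typing: well-typed — term : Str -> Int -> Int -> Str -> Str -> Bool -> Bool -> (Bool -> Str) -> Str -> (Bool -> Int) -> Int -> Bool -> Bool -> Int -> Int -> (Str -> Str) -> Int
summary: ordered ✗; linear ✗; affine ✓; relevant ✗; unrestricted ✓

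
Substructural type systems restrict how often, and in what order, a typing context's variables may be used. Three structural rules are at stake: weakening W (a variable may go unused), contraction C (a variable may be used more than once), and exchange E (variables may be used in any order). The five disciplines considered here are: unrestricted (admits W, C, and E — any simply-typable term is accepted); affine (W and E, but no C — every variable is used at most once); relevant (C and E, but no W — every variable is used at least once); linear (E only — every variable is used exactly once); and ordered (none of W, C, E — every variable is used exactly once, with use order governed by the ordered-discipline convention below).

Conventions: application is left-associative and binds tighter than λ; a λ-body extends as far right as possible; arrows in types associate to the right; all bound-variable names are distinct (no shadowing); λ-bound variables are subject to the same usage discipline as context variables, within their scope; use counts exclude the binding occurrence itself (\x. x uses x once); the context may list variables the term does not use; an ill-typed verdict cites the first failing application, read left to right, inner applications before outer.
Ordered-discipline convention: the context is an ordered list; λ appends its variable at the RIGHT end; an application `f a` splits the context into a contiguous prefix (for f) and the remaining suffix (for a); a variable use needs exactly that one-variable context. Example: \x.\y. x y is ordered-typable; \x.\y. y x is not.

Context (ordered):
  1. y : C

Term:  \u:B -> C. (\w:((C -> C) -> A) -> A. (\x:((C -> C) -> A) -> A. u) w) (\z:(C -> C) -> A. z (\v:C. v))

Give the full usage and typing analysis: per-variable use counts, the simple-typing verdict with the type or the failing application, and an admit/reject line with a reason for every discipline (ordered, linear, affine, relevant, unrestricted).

use counts: y: 0×; u (λ-bound): 1×; w (λ-bound): 1×; x (λ-bound): 0×; z (λ-bound): 1×; v (λ-bound): 1×
use order (left to right): u, w, z, v
typing: the term checks, with type (B -> C) -> B -> C
ordered: ✗, y, x never used (weakening)
linear: ✗, y, x never used (weakening)
affine: ✓, none of y, u, w, x, z, v used more than once
relevant: ✗, y, x never used (weakening)
unrestricted: ✓, type-checks ((B -> C) -> B -> C) and nothing is barred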